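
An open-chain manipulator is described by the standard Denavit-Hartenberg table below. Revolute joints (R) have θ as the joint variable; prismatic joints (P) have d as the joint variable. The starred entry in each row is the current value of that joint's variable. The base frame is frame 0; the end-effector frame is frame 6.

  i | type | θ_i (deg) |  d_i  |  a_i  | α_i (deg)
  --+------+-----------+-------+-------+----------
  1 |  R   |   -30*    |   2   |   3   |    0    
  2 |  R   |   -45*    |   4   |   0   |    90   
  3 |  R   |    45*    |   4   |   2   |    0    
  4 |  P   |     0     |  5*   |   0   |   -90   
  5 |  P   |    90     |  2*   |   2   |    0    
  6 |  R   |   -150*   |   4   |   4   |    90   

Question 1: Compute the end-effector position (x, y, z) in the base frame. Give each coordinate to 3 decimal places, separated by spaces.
after link 1: o_1 = (2.5981, -1.5000, 2.0000)
after link 2: o_2 = (2.5981, -1.5000, 6.0000)
after link 3: o_3 = (-0.8996, -3.9013, 7.4142)
after link 4: o_4 = (-5.7292, -5.1954, 7.4142)
after link 5: o_5 = (-4.1634, -3.3117, 8.8284)
after link 6: o_6 = (-7.8755, -2.8423, 13.0711)

-7.875 -2.842 13.071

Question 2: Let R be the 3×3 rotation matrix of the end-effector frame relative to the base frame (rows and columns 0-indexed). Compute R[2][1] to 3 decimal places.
End-effector y-axis (col 1 of R) = (-0.1830,0.6830,0.7071)
R[2][1] = 0.7071

0.707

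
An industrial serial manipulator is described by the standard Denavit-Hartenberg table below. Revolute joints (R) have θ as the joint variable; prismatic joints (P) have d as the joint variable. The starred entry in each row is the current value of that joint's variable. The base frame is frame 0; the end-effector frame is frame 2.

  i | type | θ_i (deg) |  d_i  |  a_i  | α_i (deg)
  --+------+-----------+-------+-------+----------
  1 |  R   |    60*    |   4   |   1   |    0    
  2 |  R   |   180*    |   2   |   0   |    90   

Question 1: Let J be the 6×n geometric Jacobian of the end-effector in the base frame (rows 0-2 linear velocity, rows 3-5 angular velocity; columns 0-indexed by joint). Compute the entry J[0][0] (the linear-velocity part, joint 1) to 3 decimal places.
-0.866

axis z_0 = ẑ; lever o_n−o_0 = (0.5000,0.8660,6.0000)
cross product → J_v[:, 0] = (-0.8660,0.5000,0.0000)
J_ω[:, 0] = z_0
entry J[0][0] = -0.8660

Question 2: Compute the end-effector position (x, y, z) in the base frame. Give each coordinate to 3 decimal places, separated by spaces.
after link 1: o_1 = (0.5000, 0.8660, 4.0000)
after link 2: o_2 = (0.5000, 0.8660, 6.0000)

0.500 0.866 6.000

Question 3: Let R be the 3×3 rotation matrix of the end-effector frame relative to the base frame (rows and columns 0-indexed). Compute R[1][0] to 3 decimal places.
-0.866

End-effector x-axis (col 0 of R) = (-0.5000,-0.8660,0.0000)
R[1][0] = -0.8660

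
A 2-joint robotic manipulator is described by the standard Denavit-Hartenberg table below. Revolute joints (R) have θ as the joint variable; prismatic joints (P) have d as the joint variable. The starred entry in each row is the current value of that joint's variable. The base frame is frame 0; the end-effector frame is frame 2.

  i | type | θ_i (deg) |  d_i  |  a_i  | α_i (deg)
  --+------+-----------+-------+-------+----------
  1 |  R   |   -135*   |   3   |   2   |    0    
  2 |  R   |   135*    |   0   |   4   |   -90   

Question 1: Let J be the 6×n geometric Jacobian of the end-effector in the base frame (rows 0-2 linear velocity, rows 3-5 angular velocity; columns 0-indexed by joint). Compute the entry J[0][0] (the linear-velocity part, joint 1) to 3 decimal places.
1.414

axis z_0 = ẑ; lever o_n−o_0 = (2.5858,-1.4142,3.0000)
cross product → J_v[:, 0] = (1.4142,2.5858,-0.0000)
J_ω[:, 0] = z_0
entry J[0][0] = 1.4142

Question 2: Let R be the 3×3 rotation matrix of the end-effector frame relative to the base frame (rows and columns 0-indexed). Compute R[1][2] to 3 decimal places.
End-effector z-axis (col 2 of R) = (0.0000,1.0000,0.0000)
R[1][2] = 1.0000

1.000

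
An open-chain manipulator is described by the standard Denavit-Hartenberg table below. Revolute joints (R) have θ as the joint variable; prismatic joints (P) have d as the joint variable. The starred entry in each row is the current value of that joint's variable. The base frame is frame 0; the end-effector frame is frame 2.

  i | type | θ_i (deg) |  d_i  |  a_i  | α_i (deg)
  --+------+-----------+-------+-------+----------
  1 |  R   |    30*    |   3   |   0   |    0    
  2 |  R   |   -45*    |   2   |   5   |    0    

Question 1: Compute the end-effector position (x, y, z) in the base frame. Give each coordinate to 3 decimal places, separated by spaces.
after link 1: o_1 = (0.0000, 0.0000, 3.0000)
after link 2: o_2 = (4.8296, -1.2941, 5.0000)

4.830 -1.294 5.000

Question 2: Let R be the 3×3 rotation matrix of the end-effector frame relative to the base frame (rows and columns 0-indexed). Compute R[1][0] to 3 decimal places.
End-effector x-axis (col 0 of R) = (0.9659,-0.2588,0.0000)
R[1][0] = -0.2588

-0.259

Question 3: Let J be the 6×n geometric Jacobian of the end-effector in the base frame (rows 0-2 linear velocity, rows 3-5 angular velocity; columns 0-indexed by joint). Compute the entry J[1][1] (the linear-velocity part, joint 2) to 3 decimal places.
4.830

axis z_1 = (0.0000,0.0000,1.0000); lever o_n−o_1 = (4.8296,-1.2941,2.0000)
cross product → J_v[:, 1] = (1.2941,4.8296,-0.0000)
J_ω[:, 1] = z_1
entry J[1][1] = 4.8296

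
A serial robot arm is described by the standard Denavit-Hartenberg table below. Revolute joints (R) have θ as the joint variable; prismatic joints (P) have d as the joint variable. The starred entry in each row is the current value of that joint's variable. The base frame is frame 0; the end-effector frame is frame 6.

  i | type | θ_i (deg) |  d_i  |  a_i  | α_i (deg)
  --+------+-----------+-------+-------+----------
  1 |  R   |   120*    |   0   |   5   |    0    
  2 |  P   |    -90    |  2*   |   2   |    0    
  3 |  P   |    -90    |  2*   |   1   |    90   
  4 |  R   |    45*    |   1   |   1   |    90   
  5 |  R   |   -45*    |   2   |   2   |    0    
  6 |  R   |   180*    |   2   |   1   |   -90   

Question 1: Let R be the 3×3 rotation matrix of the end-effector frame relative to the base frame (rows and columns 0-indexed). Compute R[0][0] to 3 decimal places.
-0.862

End-effector x-axis (col 0 of R) = (-0.8624,0.0795,-0.5000)
R[0][0] = -0.8624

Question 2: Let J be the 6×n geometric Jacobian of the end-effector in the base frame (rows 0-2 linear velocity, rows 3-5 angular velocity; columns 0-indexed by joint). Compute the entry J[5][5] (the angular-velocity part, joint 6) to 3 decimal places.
axis z_5 = (0.3536,-0.6124,-0.7071); lever o_n−o_5 = (-0.1553,-1.1453,-1.9142)
cross product → J_v[:, 5] = (0.3624,0.7866,-0.5000)
J_ω[:, 5] = z_5
entry J[5][5] = -0.7071

-0.707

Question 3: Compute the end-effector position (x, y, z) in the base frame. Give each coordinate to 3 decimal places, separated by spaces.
1.496 0.823 2.379

after link 1: o_1 = (-2.5000, 4.3301, 0.0000)
after link 2: o_2 = (-0.7679, 5.3301, 2.0000)
after link 3: o_3 = (-0.2679, 4.4641, 4.0000)
after link 4: o_4 = (-0.7804, 3.3517, 4.7071)
after link 5: o_5 = (1.6514, 1.9681, 4.2929)
after link 6: o_6 = (1.4962, 0.8228, 2.3787)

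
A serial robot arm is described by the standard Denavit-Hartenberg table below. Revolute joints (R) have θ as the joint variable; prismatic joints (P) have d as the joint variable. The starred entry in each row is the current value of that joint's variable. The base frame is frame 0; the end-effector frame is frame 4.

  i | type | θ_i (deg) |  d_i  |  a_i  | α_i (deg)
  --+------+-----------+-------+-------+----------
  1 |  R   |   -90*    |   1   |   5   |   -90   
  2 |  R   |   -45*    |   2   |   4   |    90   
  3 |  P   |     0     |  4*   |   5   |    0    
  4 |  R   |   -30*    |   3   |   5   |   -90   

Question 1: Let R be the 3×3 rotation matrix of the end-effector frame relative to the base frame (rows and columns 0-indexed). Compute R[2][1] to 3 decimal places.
-0.707

End-effector y-axis (col 1 of R) = (0.0000,-0.7071,-0.7071)
R[2][1] = -0.7071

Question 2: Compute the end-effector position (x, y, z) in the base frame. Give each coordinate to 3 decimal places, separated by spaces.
after link 1: o_1 = (0.0000, -5.0000, 1.0000)
after link 2: o_2 = (2.0000, -7.8284, 3.8284)
after link 3: o_3 = (2.0000, -8.5355, 10.1924)
after link 4: o_4 = (-0.5000, -9.4761, 15.3756)

-0.500 -9.476 15.376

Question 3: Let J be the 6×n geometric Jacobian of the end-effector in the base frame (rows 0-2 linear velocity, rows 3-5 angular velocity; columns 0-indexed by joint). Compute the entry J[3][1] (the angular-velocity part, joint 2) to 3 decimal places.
1.000

axis z_1 = (1.0000,0.0000,0.0000); lever o_n−o_1 = (-0.5000,-4.4761,14.3756)
cross product → J_v[:, 1] = (0.0000,-14.3756,-4.4761)
J_ω[:, 1] = z_1
entry J[3][1] = 1.0000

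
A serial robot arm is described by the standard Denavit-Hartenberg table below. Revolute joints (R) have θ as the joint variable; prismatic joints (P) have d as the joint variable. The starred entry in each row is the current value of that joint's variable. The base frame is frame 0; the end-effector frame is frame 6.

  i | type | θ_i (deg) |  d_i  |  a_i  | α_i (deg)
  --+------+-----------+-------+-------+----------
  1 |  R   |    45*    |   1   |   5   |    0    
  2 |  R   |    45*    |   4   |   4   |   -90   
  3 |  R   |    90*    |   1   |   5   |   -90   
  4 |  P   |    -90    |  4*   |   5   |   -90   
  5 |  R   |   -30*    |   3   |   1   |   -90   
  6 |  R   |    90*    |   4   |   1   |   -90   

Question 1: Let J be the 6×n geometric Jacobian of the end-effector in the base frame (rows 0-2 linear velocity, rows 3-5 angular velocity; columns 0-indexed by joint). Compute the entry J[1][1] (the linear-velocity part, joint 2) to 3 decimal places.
-8.866

axis z_1 = (0.0000,0.0000,1.0000); lever o_n−o_1 = (-8.8660,2.9641,-3.0000)
cross product → J_v[:, 1] = (-2.9641,-8.8660,0.0000)
J_ω[:, 1] = z_1
entry J[1][1] = -8.8660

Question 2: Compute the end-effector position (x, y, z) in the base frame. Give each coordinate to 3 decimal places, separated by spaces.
-5.330 6.500 -2.000

after link 1: o_1 = (3.5355, 3.5355, 1.0000)
after link 2: o_2 = (3.5355, 7.5355, 5.0000)
after link 3: o_3 = (2.5355, 7.5355, 0.0000)
after link 4: o_4 = (-2.4645, 3.5355, -0.0000)
after link 5: o_5 = (-3.3305, 3.0355, -3.0000)
after link 6: o_6 = (-5.3305, 6.4996, -2.0000)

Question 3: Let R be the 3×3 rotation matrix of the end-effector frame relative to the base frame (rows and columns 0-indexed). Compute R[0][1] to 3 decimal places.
End-effector y-axis (col 1 of R) = (0.5000,-0.8660,0.0000)
R[0][1] = 0.5000

0.500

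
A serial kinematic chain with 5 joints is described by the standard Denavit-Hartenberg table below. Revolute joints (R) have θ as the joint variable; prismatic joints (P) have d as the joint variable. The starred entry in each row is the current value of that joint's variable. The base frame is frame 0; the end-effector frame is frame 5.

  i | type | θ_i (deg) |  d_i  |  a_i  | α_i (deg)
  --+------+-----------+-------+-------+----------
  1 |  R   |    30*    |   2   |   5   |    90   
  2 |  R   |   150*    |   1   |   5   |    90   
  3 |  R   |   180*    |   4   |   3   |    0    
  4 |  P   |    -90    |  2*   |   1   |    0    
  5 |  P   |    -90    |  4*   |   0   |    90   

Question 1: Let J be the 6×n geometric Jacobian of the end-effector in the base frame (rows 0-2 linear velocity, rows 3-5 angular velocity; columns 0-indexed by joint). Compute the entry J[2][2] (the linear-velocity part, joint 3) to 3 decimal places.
axis z_2 = (0.4330,0.2500,0.8660); lever o_n−o_2 = (7.0801,2.9330,7.1603)
cross product → J_v[:, 2] = (-0.7500,3.0311,-0.5000)
J_ω[:, 2] = z_2
entry J[2][2] = -0.5000

-0.500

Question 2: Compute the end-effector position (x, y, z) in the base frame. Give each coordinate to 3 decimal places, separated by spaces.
after link 1: o_1 = (4.3301, 2.5000, 2.0000)
after link 2: o_2 = (1.0801, -0.5311, 4.5000)
after link 3: o_3 = (5.0622, 1.7679, 6.4641)
after link 4: o_4 = (6.4282, 1.4019, 8.1962)
after link 5: o_5 = (8.1603, 2.4019, 11.6603)

8.160 2.402 11.660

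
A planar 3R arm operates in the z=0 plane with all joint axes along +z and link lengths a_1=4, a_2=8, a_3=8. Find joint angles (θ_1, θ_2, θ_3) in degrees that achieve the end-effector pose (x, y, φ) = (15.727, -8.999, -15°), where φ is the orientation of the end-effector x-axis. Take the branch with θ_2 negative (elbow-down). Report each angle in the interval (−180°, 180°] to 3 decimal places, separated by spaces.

-0.000 -60.003 45.003

wrist centre = target − a_3·(cos φ, sin φ) = (7.9996, -6.9284)
cos θ_2 = (111.9969−4²−8²)/(2·4·8) = 0.5000; θ_2 = -60.0032° (elbow-down)
β = atan2(-6.9284,7.9996) = -40.8958°; ψ = atan2(-6.9284,7.9996) = -40.8957°
θ_1 = β − ψ = -0.0001°
θ_3 = φ − θ_1 − θ_2 = 45.0034° (wrapped to (-180°,180°])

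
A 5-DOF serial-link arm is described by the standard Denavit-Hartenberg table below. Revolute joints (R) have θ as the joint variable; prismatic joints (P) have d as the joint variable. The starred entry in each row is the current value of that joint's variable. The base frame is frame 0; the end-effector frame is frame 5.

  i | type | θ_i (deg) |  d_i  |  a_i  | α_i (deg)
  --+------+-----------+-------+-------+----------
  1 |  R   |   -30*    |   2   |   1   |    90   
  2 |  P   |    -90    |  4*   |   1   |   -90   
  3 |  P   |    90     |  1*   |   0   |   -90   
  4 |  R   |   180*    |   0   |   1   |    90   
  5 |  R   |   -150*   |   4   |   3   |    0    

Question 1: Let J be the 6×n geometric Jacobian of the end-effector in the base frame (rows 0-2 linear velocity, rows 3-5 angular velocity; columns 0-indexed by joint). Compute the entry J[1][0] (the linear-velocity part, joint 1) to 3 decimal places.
axis z_0 = ẑ; lever o_n−o_0 = (-2.9330,-1.0801,-0.5000)
cross product → J_v[:, 0] = (1.0801,-2.9330,0.0000)
J_ω[:, 0] = z_0
entry J[1][0] = -2.9330

-2.933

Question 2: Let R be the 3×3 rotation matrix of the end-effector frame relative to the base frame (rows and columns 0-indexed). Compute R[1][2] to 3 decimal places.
End-effector z-axis (col 2 of R) = (-0.8660,0.5000,0.0000)
R[1][2] = 0.5000

0.500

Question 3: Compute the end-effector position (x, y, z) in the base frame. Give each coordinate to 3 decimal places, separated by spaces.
-2.933 -1.080 -0.500

after link 1: o_1 = (0.8660, -0.5000, 2.0000)
after link 2: o_2 = (-1.1340, -3.9641, 1.0000)
after link 3: o_3 = (-0.2679, -4.4641, 1.0000)
after link 4: o_4 = (-0.7679, -5.3301, 1.0000)
after link 5: o_5 = (-2.9330, -1.0801, -0.5000)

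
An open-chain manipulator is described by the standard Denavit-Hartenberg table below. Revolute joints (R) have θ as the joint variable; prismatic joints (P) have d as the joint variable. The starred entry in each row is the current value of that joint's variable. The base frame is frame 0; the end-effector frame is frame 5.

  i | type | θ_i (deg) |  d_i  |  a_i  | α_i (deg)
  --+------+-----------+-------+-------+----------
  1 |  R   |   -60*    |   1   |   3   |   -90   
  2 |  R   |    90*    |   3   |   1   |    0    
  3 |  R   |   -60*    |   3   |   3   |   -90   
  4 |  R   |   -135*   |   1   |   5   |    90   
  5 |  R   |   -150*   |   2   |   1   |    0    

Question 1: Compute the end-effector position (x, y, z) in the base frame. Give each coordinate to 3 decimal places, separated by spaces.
after link 1: o_1 = (1.5000, -2.5981, 1.0000)
after link 2: o_2 = (4.0981, -1.0981, 0.0000)
after link 3: o_3 = (7.9952, -1.8481, -1.5000)
after link 4: o_4 = (9.2761, 3.0044, -0.5983)
after link 5: o_5 = (7.2988, 2.3759, 0.2357)

7.299 2.376 0.236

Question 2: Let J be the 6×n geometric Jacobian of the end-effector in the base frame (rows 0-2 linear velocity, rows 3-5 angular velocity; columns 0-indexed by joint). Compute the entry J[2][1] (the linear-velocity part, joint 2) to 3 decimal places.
1.408

axis z_1 = (0.8660,0.5000,0.0000); lever o_n−o_1 = (5.7988,4.9740,-0.7643)
cross product → J_v[:, 1] = (-0.3822,0.6619,1.4082)
J_ω[:, 1] = z_1
entry J[2][1] = 1.4082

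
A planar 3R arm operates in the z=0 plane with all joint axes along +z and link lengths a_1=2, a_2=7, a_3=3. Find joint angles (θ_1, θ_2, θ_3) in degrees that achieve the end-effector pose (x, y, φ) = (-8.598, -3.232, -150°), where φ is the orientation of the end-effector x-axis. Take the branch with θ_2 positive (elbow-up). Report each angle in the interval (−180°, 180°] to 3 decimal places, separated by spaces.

wrist centre = target − a_3·(cos φ, sin φ) = (-5.9999, -1.7320)
cos θ_2 = (38.9989−2²−7²)/(2·2·7) = -0.5000; θ_2 = 120.0026° (elbow-up)
β = atan2(-1.7320,-5.9999) = -163.8981°; ψ = atan2(6.0620,-1.5003) = 103.9007°
θ_1 = β − ψ = -267.7988°
θ_3 = φ − θ_1 − θ_2 = -2.2038° (wrapped to (-180°,180°])

92.201 120.003 -2.204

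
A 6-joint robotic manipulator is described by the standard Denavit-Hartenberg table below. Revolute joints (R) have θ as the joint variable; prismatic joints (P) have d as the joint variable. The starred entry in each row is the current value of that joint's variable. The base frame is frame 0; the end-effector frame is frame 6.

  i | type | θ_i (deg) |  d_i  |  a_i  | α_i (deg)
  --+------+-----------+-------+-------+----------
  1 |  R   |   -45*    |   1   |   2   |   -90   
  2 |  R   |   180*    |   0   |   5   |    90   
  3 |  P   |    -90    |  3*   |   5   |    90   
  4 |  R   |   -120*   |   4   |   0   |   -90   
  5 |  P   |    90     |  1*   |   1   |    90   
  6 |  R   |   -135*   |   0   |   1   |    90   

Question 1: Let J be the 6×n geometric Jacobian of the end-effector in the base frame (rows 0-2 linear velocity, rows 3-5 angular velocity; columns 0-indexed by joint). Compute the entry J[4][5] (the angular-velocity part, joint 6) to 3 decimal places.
0.354

axis z_5 = (0.3536,0.3536,0.8660); lever o_n−o_5 = (0.9330,-0.0670,-0.3536)
cross product → J_v[:, 5] = (-0.0670,0.9330,-0.3536)
J_ω[:, 5] = z_5
entry J[4][5] = 0.3536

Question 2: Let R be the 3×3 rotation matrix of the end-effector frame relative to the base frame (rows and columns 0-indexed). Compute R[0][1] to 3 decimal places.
End-effector y-axis (col 1 of R) = (0.3536,0.3536,0.8660)
R[0][1] = 0.3536

0.354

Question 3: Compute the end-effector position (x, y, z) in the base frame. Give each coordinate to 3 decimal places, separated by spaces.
-3.215 -4.215 -1.854

after link 1: o_1 = (1.4142, -1.4142, 1.0000)
after link 2: o_2 = (-2.1213, 2.1213, 1.0000)
after link 3: o_3 = (-5.6569, -1.4142, -2.0000)
after link 4: o_4 = (-2.8284, -4.2426, -2.0000)
after link 5: o_5 = (-4.1479, -4.1479, -1.5000)
after link 6: o_6 = (-3.2149, -4.2149, -1.8536)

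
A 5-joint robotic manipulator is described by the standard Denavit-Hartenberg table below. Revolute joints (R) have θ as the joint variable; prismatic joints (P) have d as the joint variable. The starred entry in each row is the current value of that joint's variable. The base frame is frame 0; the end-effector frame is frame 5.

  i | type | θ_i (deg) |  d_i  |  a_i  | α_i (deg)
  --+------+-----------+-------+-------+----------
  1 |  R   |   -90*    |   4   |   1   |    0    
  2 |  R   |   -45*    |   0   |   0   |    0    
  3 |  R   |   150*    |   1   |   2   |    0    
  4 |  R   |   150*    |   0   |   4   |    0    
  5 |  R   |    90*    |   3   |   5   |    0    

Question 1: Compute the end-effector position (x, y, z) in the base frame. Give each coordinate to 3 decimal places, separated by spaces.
after link 1: o_1 = (0.0000, -1.0000, 4.0000)
after link 2: o_2 = (0.0000, -1.0000, 4.0000)
after link 3: o_3 = (1.9319, -0.4824, 5.0000)
after link 4: o_4 = (-1.9319, 0.5529, 5.0000)
after link 5: o_5 = (-3.2259, -4.2767, 8.0000)

-3.226 -4.277 8.000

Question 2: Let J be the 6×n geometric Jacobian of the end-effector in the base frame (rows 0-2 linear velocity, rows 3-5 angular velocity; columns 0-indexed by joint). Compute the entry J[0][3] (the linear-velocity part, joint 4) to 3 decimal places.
3.794

axis z_3 = (0.0000,0.0000,1.0000); lever o_n−o_3 = (-5.1578,-3.7944,3.0000)
cross product → J_v[:, 3] = (3.7944,-5.1578,0.0000)
J_ω[:, 3] = z_3
entry J[0][3] = 3.7944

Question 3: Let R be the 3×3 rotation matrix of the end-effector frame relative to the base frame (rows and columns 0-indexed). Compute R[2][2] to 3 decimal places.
End-effector z-axis (col 2 of R) = (0.0000,0.0000,1.0000)
R[2][2] = 1.0000

1.000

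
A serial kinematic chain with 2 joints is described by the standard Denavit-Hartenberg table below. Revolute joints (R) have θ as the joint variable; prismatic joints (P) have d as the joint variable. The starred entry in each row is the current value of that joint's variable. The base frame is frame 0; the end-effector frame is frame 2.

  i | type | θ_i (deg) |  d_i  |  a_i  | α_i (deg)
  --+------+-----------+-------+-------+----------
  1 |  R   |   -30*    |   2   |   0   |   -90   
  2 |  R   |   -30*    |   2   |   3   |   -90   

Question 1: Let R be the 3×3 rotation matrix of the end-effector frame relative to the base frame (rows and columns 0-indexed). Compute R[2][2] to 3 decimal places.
-0.866

End-effector z-axis (col 2 of R) = (0.4330,-0.2500,-0.8660)
R[2][2] = -0.8660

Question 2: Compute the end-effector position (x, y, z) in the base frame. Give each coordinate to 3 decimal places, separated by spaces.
3.250 0.433 3.500

after link 1: o_1 = (0.0000, 0.0000, 2.0000)
after link 2: o_2 = (3.2500, 0.4330, 3.5000)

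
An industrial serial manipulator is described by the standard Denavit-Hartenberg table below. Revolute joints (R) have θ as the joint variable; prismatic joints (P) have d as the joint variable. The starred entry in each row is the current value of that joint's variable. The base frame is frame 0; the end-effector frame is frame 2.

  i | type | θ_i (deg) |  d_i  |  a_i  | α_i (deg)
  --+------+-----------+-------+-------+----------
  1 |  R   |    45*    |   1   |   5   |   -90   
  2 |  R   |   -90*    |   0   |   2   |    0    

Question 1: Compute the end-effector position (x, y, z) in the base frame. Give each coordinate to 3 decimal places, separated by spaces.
3.536 3.536 3.000

after link 1: o_1 = (3.5355, 3.5355, 1.0000)
after link 2: o_2 = (3.5355, 3.5355, 3.0000)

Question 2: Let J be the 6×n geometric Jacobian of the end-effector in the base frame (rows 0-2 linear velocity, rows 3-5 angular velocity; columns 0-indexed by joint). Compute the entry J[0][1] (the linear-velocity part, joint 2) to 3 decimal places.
1.414

axis z_1 = (-0.7071,0.7071,0.0000); lever o_n−o_1 = (0.0000,0.0000,2.0000)
cross product → J_v[:, 1] = (1.4142,1.4142,-0.0000)
J_ω[:, 1] = z_1
entry J[0][1] = 1.4142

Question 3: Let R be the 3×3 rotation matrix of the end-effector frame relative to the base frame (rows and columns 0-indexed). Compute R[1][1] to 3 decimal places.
End-effector y-axis (col 1 of R) = (0.7071,0.7071,-0.0000)
R[1][1] = 0.7071

0.707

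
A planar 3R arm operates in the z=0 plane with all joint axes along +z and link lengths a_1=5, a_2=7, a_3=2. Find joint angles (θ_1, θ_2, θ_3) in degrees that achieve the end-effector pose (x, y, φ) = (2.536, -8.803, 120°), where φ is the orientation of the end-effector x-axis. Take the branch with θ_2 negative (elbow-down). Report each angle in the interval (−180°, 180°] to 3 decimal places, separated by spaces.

-44.992 -45.008 -150.000

wrist centre = target − a_3·(cos φ, sin φ) = (3.5360, -10.5351)
cos θ_2 = (123.4906−5²−7²)/(2·5·7) = 0.7070; θ_2 = -45.0080° (elbow-down)
β = atan2(-10.5351,3.5360) = -71.4461°; ψ = atan2(-4.9504,9.9491) = -26.4539°
θ_1 = β − ψ = -44.9922°
θ_3 = φ − θ_1 − θ_2 = -149.9999° (wrapped to (-180°,180°])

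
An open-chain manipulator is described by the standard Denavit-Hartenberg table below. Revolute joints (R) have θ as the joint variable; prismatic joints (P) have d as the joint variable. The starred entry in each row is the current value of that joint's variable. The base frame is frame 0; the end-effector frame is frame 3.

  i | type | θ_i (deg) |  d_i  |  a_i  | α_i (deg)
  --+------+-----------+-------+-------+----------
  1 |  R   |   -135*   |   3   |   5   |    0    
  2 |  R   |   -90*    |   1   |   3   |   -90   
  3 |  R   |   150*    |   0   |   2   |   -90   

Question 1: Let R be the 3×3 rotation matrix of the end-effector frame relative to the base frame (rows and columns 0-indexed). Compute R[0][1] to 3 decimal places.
0.707

End-effector y-axis (col 1 of R) = (0.7071,0.7071,-0.0000)
R[0][1] = 0.7071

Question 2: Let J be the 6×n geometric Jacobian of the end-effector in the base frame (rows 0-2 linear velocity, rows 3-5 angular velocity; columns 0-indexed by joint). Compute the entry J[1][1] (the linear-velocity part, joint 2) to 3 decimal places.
axis z_1 = (0.0000,0.0000,1.0000); lever o_n−o_1 = (-0.8966,0.8966,0.0000)
cross product → J_v[:, 1] = (-0.8966,-0.8966,0.0000)
J_ω[:, 1] = z_1
entry J[1][1] = -0.8966

-0.897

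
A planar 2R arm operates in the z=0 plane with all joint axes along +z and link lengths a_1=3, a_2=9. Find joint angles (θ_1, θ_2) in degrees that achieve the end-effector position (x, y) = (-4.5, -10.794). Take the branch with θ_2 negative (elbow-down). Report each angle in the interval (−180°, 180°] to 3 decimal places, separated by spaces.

cos θ_2 = (136.7604−3²−9²)/(2·3·9) = 0.8659; θ_2 = -30.0105° (elbow-down)
β = atan2(-10.7940,-4.5000) = -112.6312°; ψ = atan2(-4.5014,10.7934) = -22.6387°
θ_1 = β − ψ = -89.9924°

-89.992 -30.010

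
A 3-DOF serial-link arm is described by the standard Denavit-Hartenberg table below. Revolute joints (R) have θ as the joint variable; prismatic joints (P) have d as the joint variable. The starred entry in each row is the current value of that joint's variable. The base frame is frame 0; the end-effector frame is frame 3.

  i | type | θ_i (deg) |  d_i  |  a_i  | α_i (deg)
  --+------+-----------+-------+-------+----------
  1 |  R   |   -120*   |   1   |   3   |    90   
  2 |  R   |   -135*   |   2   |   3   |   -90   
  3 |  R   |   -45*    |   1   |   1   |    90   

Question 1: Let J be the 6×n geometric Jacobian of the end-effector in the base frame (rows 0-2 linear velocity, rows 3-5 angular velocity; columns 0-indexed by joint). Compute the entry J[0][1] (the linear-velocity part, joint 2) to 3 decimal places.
-1.664

axis z_1 = (-0.8660,0.5000,0.0000); lever o_n−o_1 = (-1.3873,3.0113,-3.3284)
cross product → J_v[:, 1] = (-1.6642,-2.8825,-1.9142)
J_ω[:, 1] = z_1
entry J[0][1] = -1.6642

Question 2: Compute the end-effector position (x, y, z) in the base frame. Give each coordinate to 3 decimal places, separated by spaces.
-2.887 0.413 -2.328

after link 1: o_1 = (-1.5000, -2.5981, 1.0000)
after link 2: o_2 = (-2.1714, 0.2390, -1.1213)
after link 3: o_3 = (-2.8873, 0.4132, -2.3284)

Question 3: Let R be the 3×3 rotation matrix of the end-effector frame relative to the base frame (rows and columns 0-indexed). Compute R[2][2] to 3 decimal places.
End-effector z-axis (col 2 of R) = (-0.8624,-0.0795,0.5000)
R[2][2] = 0.5000

0.500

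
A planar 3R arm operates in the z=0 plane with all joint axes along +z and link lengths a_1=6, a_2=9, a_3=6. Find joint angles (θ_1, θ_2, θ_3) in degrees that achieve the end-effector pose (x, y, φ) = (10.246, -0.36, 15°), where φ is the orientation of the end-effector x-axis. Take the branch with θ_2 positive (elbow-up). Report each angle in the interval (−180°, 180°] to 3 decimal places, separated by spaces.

-135.003 150.004 -0.001

wrist centre = target − a_3·(cos φ, sin φ) = (4.4504, -1.9129)
cos θ_2 = (23.4657−6²−9²)/(2·6·9) = -0.8661; θ_2 = 150.0038° (elbow-up)
β = atan2(-1.9129,4.4504) = -23.2593°; ψ = atan2(4.4995,-1.7945) = 111.7435°
θ_1 = β − ψ = -135.0028°
θ_3 = φ − θ_1 − θ_2 = -0.0010° (wrapped to (-180°,180°])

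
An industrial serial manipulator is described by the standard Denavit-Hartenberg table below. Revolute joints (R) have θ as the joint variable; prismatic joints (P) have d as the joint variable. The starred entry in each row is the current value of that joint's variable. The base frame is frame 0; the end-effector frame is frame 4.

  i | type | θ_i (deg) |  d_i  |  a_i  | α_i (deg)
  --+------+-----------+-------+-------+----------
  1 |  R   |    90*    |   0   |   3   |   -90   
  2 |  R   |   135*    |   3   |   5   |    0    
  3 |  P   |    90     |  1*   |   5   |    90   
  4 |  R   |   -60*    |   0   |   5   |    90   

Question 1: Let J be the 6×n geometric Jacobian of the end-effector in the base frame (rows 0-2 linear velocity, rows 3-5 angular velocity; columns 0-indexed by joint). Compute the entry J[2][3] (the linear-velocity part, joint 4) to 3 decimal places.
3.062

axis z_3 = (-0.0000,-0.7071,-0.7071); lever o_n−o_3 = (4.3301,-1.7678,1.7678)
cross product → J_v[:, 3] = (-2.5000,-3.0619,3.0619)
J_ω[:, 3] = z_3
entry J[2][3] = 3.0619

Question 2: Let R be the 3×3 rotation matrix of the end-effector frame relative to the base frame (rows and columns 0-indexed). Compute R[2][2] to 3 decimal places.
-0.612

End-effector z-axis (col 2 of R) = (0.5000,0.6124,-0.6124)
R[2][2] = -0.6124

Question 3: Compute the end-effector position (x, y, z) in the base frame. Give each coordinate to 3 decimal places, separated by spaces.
after link 1: o_1 = (0.0000, 3.0000, 0.0000)
after link 2: o_2 = (-3.0000, -0.5355, -3.5355)
after link 3: o_3 = (-4.0000, -4.0711, -0.0000)
after link 4: o_4 = (0.3301, -5.8388, 1.7678)

0.330 -5.839 1.768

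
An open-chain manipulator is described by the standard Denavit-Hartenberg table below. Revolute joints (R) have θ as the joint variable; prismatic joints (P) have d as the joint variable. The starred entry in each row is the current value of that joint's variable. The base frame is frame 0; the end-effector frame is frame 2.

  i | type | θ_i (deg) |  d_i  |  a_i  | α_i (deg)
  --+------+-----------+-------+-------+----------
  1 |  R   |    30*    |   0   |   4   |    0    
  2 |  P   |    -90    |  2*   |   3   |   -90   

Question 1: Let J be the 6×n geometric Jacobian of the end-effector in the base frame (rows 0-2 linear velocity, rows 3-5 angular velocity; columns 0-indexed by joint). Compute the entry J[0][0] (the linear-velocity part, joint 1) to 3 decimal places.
axis z_0 = ẑ; lever o_n−o_0 = (4.9641,-0.5981,2.0000)
cross product → J_v[:, 0] = (0.5981,4.9641,-0.0000)
J_ω[:, 0] = z_0
entry J[0][0] = 0.5981

0.598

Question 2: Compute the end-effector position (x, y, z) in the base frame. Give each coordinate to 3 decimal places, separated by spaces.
after link 1: o_1 = (3.4641, 2.0000, 0.0000)
after link 2: o_2 = (4.9641, -0.5981, 2.0000)

4.964 -0.598 2.000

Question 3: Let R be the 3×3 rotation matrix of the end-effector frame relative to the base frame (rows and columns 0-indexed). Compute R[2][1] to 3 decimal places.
End-effector y-axis (col 1 of R) = (0.0000,0.0000,-1.0000)
R[2][1] = -1.0000

-1.000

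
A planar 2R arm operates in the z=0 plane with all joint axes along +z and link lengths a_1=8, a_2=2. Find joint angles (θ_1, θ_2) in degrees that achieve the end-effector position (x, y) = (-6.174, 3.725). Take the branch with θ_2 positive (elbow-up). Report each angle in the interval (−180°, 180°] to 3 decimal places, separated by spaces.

cos θ_2 = (51.9939−8²−2²)/(2·8·2) = -0.5002; θ_2 = 120.0126° (elbow-up)
β = atan2(3.7250,-6.1740) = 148.8959°; ψ = atan2(1.7318,6.9996) = 13.8969°
θ_1 = β − ψ = 134.9990°

134.999 120.013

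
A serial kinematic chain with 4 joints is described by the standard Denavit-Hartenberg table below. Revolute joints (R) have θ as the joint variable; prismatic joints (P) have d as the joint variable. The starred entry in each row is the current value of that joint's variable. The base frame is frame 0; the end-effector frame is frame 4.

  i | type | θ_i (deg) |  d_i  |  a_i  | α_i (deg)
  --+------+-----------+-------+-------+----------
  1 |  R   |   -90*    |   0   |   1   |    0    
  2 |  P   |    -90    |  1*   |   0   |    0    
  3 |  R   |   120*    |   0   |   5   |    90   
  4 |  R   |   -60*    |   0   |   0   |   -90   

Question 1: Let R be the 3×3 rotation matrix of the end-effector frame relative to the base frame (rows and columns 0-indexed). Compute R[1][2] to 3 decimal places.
End-effector z-axis (col 2 of R) = (0.4330,-0.7500,0.5000)
R[1][2] = -0.7500

-0.750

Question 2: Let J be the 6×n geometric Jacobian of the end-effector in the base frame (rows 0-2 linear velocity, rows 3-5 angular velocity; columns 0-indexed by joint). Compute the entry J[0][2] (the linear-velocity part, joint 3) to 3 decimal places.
axis z_2 = (0.0000,0.0000,1.0000); lever o_n−o_2 = (2.5000,-4.3301,0.0000)
cross product → J_v[:, 2] = (4.3301,2.5000,-0.0000)
J_ω[:, 2] = z_2
entry J[0][2] = 4.3301

4.330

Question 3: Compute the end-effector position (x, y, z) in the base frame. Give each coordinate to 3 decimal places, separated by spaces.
after link 1: o_1 = (0.0000, -1.0000, 0.0000)
after link 2: o_2 = (0.0000, -1.0000, 1.0000)
after link 3: o_3 = (2.5000, -5.3301, 1.0000)
after link 4: o_4 = (2.5000, -5.3301, 1.0000)

2.500 -5.330 1.000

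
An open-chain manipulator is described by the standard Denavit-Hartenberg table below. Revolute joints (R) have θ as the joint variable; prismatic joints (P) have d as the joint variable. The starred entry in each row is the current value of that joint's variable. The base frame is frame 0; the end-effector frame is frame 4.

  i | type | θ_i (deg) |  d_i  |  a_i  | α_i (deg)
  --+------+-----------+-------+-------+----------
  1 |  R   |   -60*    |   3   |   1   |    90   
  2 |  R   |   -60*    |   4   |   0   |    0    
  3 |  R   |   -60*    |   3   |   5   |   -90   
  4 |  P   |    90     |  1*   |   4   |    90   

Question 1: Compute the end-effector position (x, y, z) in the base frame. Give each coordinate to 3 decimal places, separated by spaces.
-2.915 -0.951 -1.830

after link 1: o_1 = (0.5000, -0.8660, 3.0000)
after link 2: o_2 = (-2.9641, -2.8660, 3.0000)
after link 3: o_3 = (-6.8122, -2.2010, -1.3301)
after link 4: o_4 = (-2.9151, -0.9510, -1.8301)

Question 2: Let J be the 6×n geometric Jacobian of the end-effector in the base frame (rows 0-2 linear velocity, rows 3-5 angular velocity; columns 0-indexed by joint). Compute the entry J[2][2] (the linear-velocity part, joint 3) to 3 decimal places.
-1.634

axis z_2 = (-0.8660,-0.5000,0.0000); lever o_n−o_2 = (0.0490,1.9151,-4.8301)
cross product → J_v[:, 2] = (2.4151,-4.1830,-1.6340)
J_ω[:, 2] = z_2
entry J[2][2] = -1.6340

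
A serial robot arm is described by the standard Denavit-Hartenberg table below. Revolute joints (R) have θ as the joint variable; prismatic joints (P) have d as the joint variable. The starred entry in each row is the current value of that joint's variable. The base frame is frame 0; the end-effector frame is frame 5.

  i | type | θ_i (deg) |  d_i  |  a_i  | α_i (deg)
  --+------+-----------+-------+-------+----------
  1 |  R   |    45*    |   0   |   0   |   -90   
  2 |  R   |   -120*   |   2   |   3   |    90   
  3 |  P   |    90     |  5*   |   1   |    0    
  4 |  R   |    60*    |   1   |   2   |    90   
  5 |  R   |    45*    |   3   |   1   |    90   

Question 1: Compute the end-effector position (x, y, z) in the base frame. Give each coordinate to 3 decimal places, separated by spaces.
after link 1: o_1 = (0.0000, 0.0000, 0.0000)
after link 2: o_2 = (-2.4749, 0.3536, 2.5981)
after link 3: o_3 = (-6.2438, -2.0012, 0.0981)
after link 4: o_4 = (-6.9509, -1.2941, -1.9019)
after link 5: o_5 = (-9.7849, 0.0462, -1.4868)

-9.785 0.046 -1.487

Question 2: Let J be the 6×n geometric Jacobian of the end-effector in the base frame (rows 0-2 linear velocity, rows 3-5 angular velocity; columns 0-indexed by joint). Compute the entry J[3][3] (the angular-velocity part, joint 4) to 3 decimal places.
-0.612

axis z_3 = (-0.6124,-0.6124,-0.5000); lever o_n−o_3 = (-3.5411,2.0474,-1.5848)
cross product → J_v[:, 3] = (1.9942,0.8000,-3.4222)
J_ω[:, 3] = z_3
entry J[3][3] = -0.6124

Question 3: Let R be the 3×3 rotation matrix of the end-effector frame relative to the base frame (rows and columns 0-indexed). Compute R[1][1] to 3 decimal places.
End-effector y-axis (col 1 of R) = (-0.7891,0.4356,0.4330)
R[1][1] = 0.4356

0.436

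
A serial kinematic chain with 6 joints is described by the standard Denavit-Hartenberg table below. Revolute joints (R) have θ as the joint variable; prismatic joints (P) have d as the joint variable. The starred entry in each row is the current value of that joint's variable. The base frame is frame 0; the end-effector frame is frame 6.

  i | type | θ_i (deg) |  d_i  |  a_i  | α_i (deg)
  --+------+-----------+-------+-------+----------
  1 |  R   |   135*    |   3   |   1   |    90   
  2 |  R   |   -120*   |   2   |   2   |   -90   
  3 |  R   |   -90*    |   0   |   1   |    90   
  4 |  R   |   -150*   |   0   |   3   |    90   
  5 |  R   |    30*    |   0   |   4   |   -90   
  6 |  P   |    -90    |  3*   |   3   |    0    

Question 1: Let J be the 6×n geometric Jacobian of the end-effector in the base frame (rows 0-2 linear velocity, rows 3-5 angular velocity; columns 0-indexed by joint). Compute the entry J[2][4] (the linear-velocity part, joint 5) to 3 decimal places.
axis z_4 = (-0.8839,0.1768,-0.4330); lever o_n−o_4 = (-4.8787,0.3519,3.1740)
cross product → J_v[:, 4] = (0.7135,4.9180,0.5514)
J_ω[:, 4] = z_4
entry J[2][4] = 0.5514

0.551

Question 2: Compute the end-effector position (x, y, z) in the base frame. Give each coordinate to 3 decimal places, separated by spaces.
-3.676 -0.283 5.192

after link 1: o_1 = (-0.7071, 0.7071, 3.0000)
after link 2: o_2 = (1.4142, 1.4142, 1.2679)
after link 3: o_3 = (2.1213, 2.1213, 1.2679)
after link 4: o_4 = (1.2028, -0.6344, 2.0179)
after link 5: o_5 = (-0.5650, -3.1092, 4.6160)
after link 6: o_6 = (-3.6759, -0.2825, 5.1920)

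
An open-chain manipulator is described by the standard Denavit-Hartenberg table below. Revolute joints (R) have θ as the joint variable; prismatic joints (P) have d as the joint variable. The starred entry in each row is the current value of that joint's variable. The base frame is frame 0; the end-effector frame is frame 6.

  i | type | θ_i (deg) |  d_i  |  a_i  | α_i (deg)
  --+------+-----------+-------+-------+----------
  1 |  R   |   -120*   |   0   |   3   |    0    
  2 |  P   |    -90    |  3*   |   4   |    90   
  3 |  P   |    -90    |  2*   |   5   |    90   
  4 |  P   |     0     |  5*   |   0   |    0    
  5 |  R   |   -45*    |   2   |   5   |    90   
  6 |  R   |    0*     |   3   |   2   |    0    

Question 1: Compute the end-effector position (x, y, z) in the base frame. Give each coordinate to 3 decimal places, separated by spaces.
-1.437 -8.490 -4.828

after link 1: o_1 = (-1.5000, -2.5981, 0.0000)
after link 2: o_2 = (-4.9641, -0.5981, 3.0000)
after link 3: o_3 = (-3.9641, 1.1340, -2.0000)
after link 4: o_4 = (0.3660, -1.3660, -2.0000)
after link 5: o_5 = (0.3303, -5.4279, -5.5355)
after link 6: o_6 = (-1.4375, -8.4897, -4.8284)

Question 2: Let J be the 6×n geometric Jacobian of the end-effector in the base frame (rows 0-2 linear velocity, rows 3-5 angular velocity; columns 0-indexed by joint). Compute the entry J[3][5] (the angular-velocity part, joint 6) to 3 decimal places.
-0.354

axis z_5 = (-0.3536,-0.6124,0.7071); lever o_n−o_5 = (-1.7678,-3.0619,0.7071)
cross product → J_v[:, 5] = (1.7321,-1.0000,0.0000)
J_ω[:, 5] = z_5
entry J[3][5] = -0.3536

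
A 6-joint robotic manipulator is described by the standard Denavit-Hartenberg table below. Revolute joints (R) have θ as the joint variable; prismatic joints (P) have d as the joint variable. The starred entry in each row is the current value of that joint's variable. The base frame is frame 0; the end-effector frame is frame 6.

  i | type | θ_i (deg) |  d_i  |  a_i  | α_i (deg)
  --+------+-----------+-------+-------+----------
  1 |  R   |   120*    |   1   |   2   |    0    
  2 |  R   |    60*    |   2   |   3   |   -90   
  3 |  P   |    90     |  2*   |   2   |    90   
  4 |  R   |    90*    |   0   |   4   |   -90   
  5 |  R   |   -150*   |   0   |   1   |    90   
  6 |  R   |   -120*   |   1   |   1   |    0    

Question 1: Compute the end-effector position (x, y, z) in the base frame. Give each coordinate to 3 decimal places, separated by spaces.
-3.384 -3.335 0.134

after link 1: o_1 = (-1.0000, 1.7321, 1.0000)
after link 2: o_2 = (-4.0000, 1.7321, 3.0000)
after link 3: o_3 = (-4.0000, -0.2679, 1.0000)
after link 4: o_4 = (-4.0000, -4.2679, 1.0000)
after link 5: o_5 = (-4.5000, -3.4019, 1.0000)
after link 6: o_6 = (-3.3840, -3.3349, 0.1340)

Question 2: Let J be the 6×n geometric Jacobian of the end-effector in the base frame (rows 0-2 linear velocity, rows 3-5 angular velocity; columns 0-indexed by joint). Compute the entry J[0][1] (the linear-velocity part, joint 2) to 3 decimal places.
5.067

axis z_1 = (0.0000,0.0000,1.0000); lever o_n−o_1 = (-2.3840,-5.0670,-0.8660)
cross product → J_v[:, 1] = (5.0670,-2.3840,0.0000)
J_ω[:, 1] = z_1
entry J[0][1] = 5.0670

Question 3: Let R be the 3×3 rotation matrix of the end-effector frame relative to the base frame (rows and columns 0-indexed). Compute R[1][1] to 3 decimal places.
0.750

End-effector y-axis (col 1 of R) = (-0.4330,0.7500,-0.5000)
R[1][1] = 0.7500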